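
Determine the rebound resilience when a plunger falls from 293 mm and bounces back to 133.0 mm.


Resilience = h_rebound / h_drop * 100
= 133.0 / 293 * 100
= 45.4%

45.4%


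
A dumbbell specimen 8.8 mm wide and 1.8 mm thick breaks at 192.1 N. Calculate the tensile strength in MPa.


Area = width * thickness = 8.8 * 1.8 = 15.84 mm^2
TS = force / area = 192.1 / 15.84 = 12.13 MPa

12.13 MPa


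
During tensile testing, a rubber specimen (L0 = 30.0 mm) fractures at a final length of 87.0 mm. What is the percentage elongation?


Elongation = (Lf - L0) / L0 * 100
= (87.0 - 30.0) / 30.0 * 100
= 57.0 / 30.0 * 100
= 190.0%

190.0%


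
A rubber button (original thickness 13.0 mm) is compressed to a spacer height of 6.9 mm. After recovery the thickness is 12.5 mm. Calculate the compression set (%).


CS = (t0 - recovered) / (t0 - ts) * 100
= (13.0 - 12.5) / (13.0 - 6.9) * 100
= 0.5 / 6.1 * 100
= 8.2%

8.2%


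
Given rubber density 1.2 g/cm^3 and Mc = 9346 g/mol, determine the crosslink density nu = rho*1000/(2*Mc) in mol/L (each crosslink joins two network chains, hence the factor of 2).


nu = rho * 1000 / (2 * Mc)
nu = 1.2 * 1000 / (2 * 9346)
nu = 1200.0 / 18692
nu = 0.0642 mol/L

0.0642 mol/L


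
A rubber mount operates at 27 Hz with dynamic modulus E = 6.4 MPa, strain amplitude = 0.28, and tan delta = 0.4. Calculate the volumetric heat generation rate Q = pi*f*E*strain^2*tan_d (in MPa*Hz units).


Q = pi * f * E * strain^2 * tan_d
= pi * 27 * 6.4 * 0.28^2 * 0.4
= pi * 27 * 6.4 * 0.0784 * 0.4
= 17.0243

Q = 17.0243


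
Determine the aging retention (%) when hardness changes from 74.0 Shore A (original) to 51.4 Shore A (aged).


Retention = aged / original * 100
= 51.4 / 74.0 * 100
= 69.5%

69.5%


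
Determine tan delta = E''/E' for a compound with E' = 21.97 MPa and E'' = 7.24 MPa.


tan delta = E'' / E'
= 7.24 / 21.97
= 0.3295

tan delta = 0.3295


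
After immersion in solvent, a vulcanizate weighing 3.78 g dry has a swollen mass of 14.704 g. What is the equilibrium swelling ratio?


Q = W_swollen / W_dry
Q = 14.704 / 3.78
Q = 3.89

Q = 3.89


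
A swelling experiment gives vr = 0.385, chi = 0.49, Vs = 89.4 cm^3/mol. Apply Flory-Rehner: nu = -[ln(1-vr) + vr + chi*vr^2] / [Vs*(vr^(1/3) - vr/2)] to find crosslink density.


ln(1 - vr) = ln(1 - 0.385) = -0.4861
Numerator = -((-0.4861) + 0.385 + 0.49 * 0.385^2) = 0.0285
Denominator = 89.4 * (0.385^(1/3) - 0.385/2) = 47.8271
nu = 0.0285 / 47.8271 = 5.9595e-04 mol/cm^3

5.9595e-04 mol/cm^3


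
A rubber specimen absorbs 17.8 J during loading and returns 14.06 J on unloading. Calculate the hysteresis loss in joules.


Hysteresis loss = loading - unloading
= 17.8 - 14.06
= 3.74 J

3.74 J


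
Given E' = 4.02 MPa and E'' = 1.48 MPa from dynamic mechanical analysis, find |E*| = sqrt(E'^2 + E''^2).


|E*| = sqrt(E'^2 + E''^2)
= sqrt(4.02^2 + 1.48^2)
= sqrt(16.1604 + 2.1904)
= 4.284 MPa

4.284 MPa


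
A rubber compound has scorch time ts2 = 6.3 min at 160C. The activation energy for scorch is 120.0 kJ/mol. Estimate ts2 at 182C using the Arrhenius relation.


Convert temperatures: T1 = 160 + 273.15 = 433.15 K, T2 = 182 + 273.15 = 455.15 K
ts2_new = 6.3 * exp(120000 / 8.314 * (1/455.15 - 1/433.15))
1/T2 - 1/T1 = -1.1159e-04
ts2_new = 1.26 min

1.26 min


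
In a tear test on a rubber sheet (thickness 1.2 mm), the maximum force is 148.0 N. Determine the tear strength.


Tear strength = force / thickness
= 148.0 / 1.2
= 123.33 N/mm

123.33 N/mm


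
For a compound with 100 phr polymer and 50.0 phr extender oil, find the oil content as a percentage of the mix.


Oil % = oil / (100 + oil) * 100
= 50.0 / (100 + 50.0) * 100
= 50.0 / 150.0 * 100
= 33.33%

33.33%


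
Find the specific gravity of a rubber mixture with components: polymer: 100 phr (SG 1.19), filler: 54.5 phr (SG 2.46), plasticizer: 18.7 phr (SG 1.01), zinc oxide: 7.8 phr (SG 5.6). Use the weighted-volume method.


Sum of weights = 181.0
Volume contributions:
  polymer: 100/1.19 = 84.0336
  filler: 54.5/2.46 = 22.1545
  plasticizer: 18.7/1.01 = 18.5149
  zinc oxide: 7.8/5.6 = 1.3929
Sum of volumes = 126.0958
SG = 181.0 / 126.0958 = 1.435

SG = 1.435


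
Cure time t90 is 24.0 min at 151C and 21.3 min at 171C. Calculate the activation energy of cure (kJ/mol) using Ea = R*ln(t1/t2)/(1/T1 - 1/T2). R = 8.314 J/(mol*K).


T1 = 424.15 K, T2 = 444.15 K
1/T1 - 1/T2 = 1.0616e-04
ln(t1/t2) = ln(24.0/21.3) = 0.1193
Ea = 8.314 * 0.1193 / 1.0616e-04 = 9346.3015 J/mol
Ea = 9.35 kJ/mol

9.35 kJ/mol


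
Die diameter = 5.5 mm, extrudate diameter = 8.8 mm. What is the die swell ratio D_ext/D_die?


Die swell ratio = D_extrudate / D_die
= 8.8 / 5.5
= 1.6

Die swell = 1.6


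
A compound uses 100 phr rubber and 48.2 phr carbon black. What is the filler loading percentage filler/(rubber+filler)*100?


Filler % = filler / (rubber + filler) * 100
= 48.2 / (100 + 48.2) * 100
= 48.2 / 148.2 * 100
= 32.52%

32.52%


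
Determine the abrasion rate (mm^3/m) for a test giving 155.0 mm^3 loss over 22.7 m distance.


Rate = volume_loss / distance
= 155.0 / 22.7
= 6.828 mm^3/m

6.828 mm^3/m


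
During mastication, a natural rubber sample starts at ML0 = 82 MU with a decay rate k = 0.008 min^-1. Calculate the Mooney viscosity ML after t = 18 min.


ML = ML0 * exp(-k * t)
ML = 82 * exp(-0.008 * 18)
ML = 82 * 0.8659
ML = 71.0 MU

71.0 MU


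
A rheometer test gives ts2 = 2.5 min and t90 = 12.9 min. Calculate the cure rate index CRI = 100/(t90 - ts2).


CRI = 100 / (t90 - ts2)
= 100 / (12.9 - 2.5)
= 100 / 10.4
= 9.62 min^-1

9.62 min^-1


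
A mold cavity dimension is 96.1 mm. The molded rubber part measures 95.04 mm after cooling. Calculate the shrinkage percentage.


Shrinkage = (mold - part) / mold * 100
= (96.1 - 95.04) / 96.1 * 100
= 1.06 / 96.1 * 100
= 1.1%

1.1%


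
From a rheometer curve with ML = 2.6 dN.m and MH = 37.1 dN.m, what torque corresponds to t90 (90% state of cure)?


M90 = ML + 0.9 * (MH - ML)
M90 = 2.6 + 0.9 * (37.1 - 2.6)
M90 = 2.6 + 0.9 * 34.5
M90 = 33.65 dN.m

33.65 dN.m


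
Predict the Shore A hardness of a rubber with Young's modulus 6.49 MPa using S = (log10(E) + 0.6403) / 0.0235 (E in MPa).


log10(E) = 0.0235*S - 0.6403  =>  S = (log10(E) + 0.6403) / 0.0235
log10(6.49) = 0.812245
S = (0.812245 + 0.6403) / 0.0235 = 1.452545 / 0.0235
S = 61.8

Shore A = 61.8


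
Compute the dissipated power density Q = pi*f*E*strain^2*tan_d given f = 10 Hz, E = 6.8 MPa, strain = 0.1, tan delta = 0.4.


Q = pi * f * E * strain^2 * tan_d
= pi * 10 * 6.8 * 0.1^2 * 0.4
= pi * 10 * 6.8 * 0.0100 * 0.4
= 0.8545

Q = 0.8545


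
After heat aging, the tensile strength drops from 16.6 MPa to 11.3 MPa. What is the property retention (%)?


Retention = aged / original * 100
= 11.3 / 16.6 * 100
= 68.1%

68.1%


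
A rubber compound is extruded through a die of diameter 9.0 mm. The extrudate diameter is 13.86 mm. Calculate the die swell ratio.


Die swell ratio = D_extrudate / D_die
= 13.86 / 9.0
= 1.54

Die swell = 1.54


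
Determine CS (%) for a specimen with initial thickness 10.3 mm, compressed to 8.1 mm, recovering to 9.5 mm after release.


CS = (t0 - recovered) / (t0 - ts) * 100
= (10.3 - 9.5) / (10.3 - 8.1) * 100
= 0.8 / 2.2 * 100
= 36.4%

36.4%


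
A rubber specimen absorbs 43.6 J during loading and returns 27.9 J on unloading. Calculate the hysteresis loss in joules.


Hysteresis loss = loading - unloading
= 43.6 - 27.9
= 15.7 J

15.7 J


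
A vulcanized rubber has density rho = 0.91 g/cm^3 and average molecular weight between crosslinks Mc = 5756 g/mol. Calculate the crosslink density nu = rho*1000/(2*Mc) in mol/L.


nu = rho * 1000 / (2 * Mc)
nu = 0.91 * 1000 / (2 * 5756)
nu = 910.0 / 11512
nu = 0.0790 mol/L

0.0790 mol/L


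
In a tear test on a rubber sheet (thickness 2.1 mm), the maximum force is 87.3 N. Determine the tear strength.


Tear strength = force / thickness
= 87.3 / 2.1
= 41.57 N/mm

41.57 N/mm


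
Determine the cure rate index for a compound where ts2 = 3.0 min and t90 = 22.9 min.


CRI = 100 / (t90 - ts2)
= 100 / (22.9 - 3.0)
= 100 / 19.9
= 5.03 min^-1

5.03 min^-1


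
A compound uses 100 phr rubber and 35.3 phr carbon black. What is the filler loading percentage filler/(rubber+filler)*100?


Filler % = filler / (rubber + filler) * 100
= 35.3 / (100 + 35.3) * 100
= 35.3 / 135.3 * 100
= 26.09%

26.09%


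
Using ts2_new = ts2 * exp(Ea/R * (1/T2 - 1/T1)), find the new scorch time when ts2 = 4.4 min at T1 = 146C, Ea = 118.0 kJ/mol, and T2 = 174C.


Convert temperatures: T1 = 146 + 273.15 = 419.15 K, T2 = 174 + 273.15 = 447.15 K
ts2_new = 4.4 * exp(118000 / 8.314 * (1/447.15 - 1/419.15))
1/T2 - 1/T1 = -1.4939e-04
ts2_new = 0.53 min

0.53 min


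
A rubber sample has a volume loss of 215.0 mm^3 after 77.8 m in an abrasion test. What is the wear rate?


Rate = volume_loss / distance
= 215.0 / 77.8
= 2.763 mm^3/m

2.763 mm^3/m


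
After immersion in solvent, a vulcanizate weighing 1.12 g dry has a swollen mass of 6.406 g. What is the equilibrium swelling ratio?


Q = W_swollen / W_dry
Q = 6.406 / 1.12
Q = 5.72

Q = 5.72


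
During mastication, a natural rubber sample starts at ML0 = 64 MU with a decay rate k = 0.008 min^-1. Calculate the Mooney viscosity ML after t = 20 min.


ML = ML0 * exp(-k * t)
ML = 64 * exp(-0.008 * 20)
ML = 64 * 0.8521
ML = 54.54 MU

54.54 MU


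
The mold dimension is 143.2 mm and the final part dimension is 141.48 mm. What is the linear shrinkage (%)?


Shrinkage = (mold - part) / mold * 100
= (143.2 - 141.48) / 143.2 * 100
= 1.72 / 143.2 * 100
= 1.2%

1.2%


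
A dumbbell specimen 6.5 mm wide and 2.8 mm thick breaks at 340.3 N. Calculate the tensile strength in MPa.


Area = width * thickness = 6.5 * 2.8 = 18.2 mm^2
TS = force / area = 340.3 / 18.2 = 18.7 MPa

18.7 MPa


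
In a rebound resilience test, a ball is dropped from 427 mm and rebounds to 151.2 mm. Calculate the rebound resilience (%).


Resilience = h_rebound / h_drop * 100
= 151.2 / 427 * 100
= 35.4%

35.4%


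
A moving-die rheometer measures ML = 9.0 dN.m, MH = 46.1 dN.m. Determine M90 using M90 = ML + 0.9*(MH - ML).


M90 = ML + 0.9 * (MH - ML)
M90 = 9.0 + 0.9 * (46.1 - 9.0)
M90 = 9.0 + 0.9 * 37.1
M90 = 42.39 dN.m

42.39 dN.m


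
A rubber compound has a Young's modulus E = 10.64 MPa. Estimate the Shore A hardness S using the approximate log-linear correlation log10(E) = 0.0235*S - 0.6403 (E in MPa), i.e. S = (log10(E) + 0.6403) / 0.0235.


log10(E) = 0.0235*S - 0.6403  =>  S = (log10(E) + 0.6403) / 0.0235
log10(10.64) = 1.026942
S = (1.026942 + 0.6403) / 0.0235 = 1.667242 / 0.0235
S = 70.9

Shore A = 70.9


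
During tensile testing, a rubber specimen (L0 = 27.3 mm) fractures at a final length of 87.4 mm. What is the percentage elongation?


Elongation = (Lf - L0) / L0 * 100
= (87.4 - 27.3) / 27.3 * 100
= 60.1 / 27.3 * 100
= 220.1%

220.1%


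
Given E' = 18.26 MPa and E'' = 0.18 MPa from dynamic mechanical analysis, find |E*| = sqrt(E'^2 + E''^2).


|E*| = sqrt(E'^2 + E''^2)
= sqrt(18.26^2 + 0.18^2)
= sqrt(333.4276 + 0.0324)
= 18.261 MPa

18.261 MPa


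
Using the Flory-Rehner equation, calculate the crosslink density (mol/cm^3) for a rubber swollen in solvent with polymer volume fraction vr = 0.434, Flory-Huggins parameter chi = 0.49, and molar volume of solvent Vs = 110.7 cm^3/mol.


ln(1 - vr) = ln(1 - 0.434) = -0.5692
Numerator = -((-0.5692) + 0.434 + 0.49 * 0.434^2) = 0.0429
Denominator = 110.7 * (0.434^(1/3) - 0.434/2) = 59.7910
nu = 0.0429 / 59.7910 = 7.1694e-04 mol/cm^3

7.1694e-04 mol/cm^3


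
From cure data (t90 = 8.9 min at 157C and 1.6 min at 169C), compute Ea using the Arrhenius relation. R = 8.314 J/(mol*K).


T1 = 430.15 K, T2 = 442.15 K
1/T1 - 1/T2 = 6.3095e-05
ln(t1/t2) = ln(8.9/1.6) = 1.7160
Ea = 8.314 * 1.7160 / 6.3095e-05 = 226124.5278 J/mol
Ea = 226.12 kJ/mol

226.12 kJ/mol


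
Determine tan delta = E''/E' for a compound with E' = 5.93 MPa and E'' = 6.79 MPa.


tan delta = E'' / E'
= 6.79 / 5.93
= 1.145

tan delta = 1.145


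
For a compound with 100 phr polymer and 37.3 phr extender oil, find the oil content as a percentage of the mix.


Oil % = oil / (100 + oil) * 100
= 37.3 / (100 + 37.3) * 100
= 37.3 / 137.3 * 100
= 27.17%

27.17%


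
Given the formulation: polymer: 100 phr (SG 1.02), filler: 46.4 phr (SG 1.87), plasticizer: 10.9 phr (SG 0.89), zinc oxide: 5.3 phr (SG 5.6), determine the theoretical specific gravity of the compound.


Sum of weights = 162.6
Volume contributions:
  polymer: 100/1.02 = 98.0392
  filler: 46.4/1.87 = 24.8128
  plasticizer: 10.9/0.89 = 12.2472
  zinc oxide: 5.3/5.6 = 0.9464
Sum of volumes = 136.0457
SG = 162.6 / 136.0457 = 1.195

SG = 1.195


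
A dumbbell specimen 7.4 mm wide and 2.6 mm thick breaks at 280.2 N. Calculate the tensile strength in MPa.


Area = width * thickness = 7.4 * 2.6 = 19.24 mm^2
TS = force / area = 280.2 / 19.24 = 14.56 MPa

14.56 MPa


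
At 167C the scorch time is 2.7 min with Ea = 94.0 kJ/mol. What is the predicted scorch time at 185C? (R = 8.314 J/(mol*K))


Convert temperatures: T1 = 167 + 273.15 = 440.15 K, T2 = 185 + 273.15 = 458.15 K
ts2_new = 2.7 * exp(94000 / 8.314 * (1/458.15 - 1/440.15))
1/T2 - 1/T1 = -8.9261e-05
ts2_new = 0.98 min

0.98 min


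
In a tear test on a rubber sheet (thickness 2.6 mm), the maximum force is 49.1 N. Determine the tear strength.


Tear strength = force / thickness
= 49.1 / 2.6
= 18.88 N/mm

18.88 N/mm


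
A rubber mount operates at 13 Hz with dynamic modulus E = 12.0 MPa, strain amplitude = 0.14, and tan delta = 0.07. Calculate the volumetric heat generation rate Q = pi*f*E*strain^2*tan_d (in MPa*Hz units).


Q = pi * f * E * strain^2 * tan_d
= pi * 13 * 12.0 * 0.14^2 * 0.07
= pi * 13 * 12.0 * 0.0196 * 0.07
= 0.6724

Q = 0.6724


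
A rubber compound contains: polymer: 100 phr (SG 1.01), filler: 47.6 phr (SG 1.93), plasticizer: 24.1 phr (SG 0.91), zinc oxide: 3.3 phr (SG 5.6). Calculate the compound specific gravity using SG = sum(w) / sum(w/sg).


Sum of weights = 175.0
Volume contributions:
  polymer: 100/1.01 = 99.0099
  filler: 47.6/1.93 = 24.6632
  plasticizer: 24.1/0.91 = 26.4835
  zinc oxide: 3.3/5.6 = 0.5893
Sum of volumes = 150.7459
SG = 175.0 / 150.7459 = 1.161

SG = 1.161


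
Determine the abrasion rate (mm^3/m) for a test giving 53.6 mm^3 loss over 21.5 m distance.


Rate = volume_loss / distance
= 53.6 / 21.5
= 2.493 mm^3/m

2.493 mm^3/m


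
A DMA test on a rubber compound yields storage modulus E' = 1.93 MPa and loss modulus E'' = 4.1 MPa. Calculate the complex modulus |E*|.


|E*| = sqrt(E'^2 + E''^2)
= sqrt(1.93^2 + 4.1^2)
= sqrt(3.7249 + 16.8100)
= 4.532 MPa

4.532 MPa


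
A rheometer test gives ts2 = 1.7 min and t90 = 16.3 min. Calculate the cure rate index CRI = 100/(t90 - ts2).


CRI = 100 / (t90 - ts2)
= 100 / (16.3 - 1.7)
= 100 / 14.6
= 6.85 min^-1

6.85 min^-1


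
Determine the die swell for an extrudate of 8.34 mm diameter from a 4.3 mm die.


Die swell ratio = D_extrudate / D_die
= 8.34 / 4.3
= 1.94

Die swell = 1.94


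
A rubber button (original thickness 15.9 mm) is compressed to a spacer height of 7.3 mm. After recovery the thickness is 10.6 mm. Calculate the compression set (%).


CS = (t0 - recovered) / (t0 - ts) * 100
= (15.9 - 10.6) / (15.9 - 7.3) * 100
= 5.3 / 8.6 * 100
= 61.6%

61.6%


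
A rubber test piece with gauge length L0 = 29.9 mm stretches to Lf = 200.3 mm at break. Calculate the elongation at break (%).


Elongation = (Lf - L0) / L0 * 100
= (200.3 - 29.9) / 29.9 * 100
= 170.4 / 29.9 * 100
= 569.9%

569.9%


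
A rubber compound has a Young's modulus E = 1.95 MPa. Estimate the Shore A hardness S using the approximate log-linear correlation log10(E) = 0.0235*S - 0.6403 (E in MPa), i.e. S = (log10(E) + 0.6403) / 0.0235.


log10(E) = 0.0235*S - 0.6403  =>  S = (log10(E) + 0.6403) / 0.0235
log10(1.95) = 0.290035
S = (0.290035 + 0.6403) / 0.0235 = 0.930335 / 0.0235
S = 39.6

Shore A = 39.6


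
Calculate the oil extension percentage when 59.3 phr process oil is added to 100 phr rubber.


Oil % = oil / (100 + oil) * 100
= 59.3 / (100 + 59.3) * 100
= 59.3 / 159.3 * 100
= 37.23%

37.23%


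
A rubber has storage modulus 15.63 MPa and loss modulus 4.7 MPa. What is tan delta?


tan delta = E'' / E'
= 4.7 / 15.63
= 0.3007

tan delta = 0.3007


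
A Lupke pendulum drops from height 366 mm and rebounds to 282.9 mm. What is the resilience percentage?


Resilience = h_rebound / h_drop * 100
= 282.9 / 366 * 100
= 77.3%

77.3%


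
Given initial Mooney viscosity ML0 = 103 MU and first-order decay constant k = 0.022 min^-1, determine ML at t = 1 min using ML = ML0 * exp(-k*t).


ML = ML0 * exp(-k * t)
ML = 103 * exp(-0.022 * 1)
ML = 103 * 0.9782
ML = 100.76 MU

100.76 MU


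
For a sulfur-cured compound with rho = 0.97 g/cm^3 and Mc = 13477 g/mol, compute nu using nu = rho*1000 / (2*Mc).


nu = rho * 1000 / (2 * Mc)
nu = 0.97 * 1000 / (2 * 13477)
nu = 970.0 / 26954
nu = 0.0360 mol/L

0.0360 mol/L


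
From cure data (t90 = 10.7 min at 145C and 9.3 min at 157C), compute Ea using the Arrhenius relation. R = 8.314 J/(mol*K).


T1 = 418.15 K, T2 = 430.15 K
1/T1 - 1/T2 = 6.6716e-05
ln(t1/t2) = ln(10.7/9.3) = 0.1402
Ea = 8.314 * 0.1402 / 6.6716e-05 = 17475.1011 J/mol
Ea = 17.48 kJ/mol

17.48 kJ/mol


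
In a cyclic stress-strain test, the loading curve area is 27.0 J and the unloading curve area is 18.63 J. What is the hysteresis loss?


Hysteresis loss = loading - unloading
= 27.0 - 18.63
= 8.37 J

8.37 J


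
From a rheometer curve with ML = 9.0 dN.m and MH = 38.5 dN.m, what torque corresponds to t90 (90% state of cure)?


M90 = ML + 0.9 * (MH - ML)
M90 = 9.0 + 0.9 * (38.5 - 9.0)
M90 = 9.0 + 0.9 * 29.5
M90 = 35.55 dN.m

35.55 dN.m


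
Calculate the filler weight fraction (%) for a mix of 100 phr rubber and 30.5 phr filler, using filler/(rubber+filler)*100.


Filler % = filler / (rubber + filler) * 100
= 30.5 / (100 + 30.5) * 100
= 30.5 / 130.5 * 100
= 23.37%

23.37%


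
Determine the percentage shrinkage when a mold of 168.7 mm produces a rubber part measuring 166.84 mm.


Shrinkage = (mold - part) / mold * 100
= (168.7 - 166.84) / 168.7 * 100
= 1.86 / 168.7 * 100
= 1.1%

1.1%


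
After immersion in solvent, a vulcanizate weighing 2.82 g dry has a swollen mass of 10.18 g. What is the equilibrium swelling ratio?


Q = W_swollen / W_dry
Q = 10.18 / 2.82
Q = 3.61

Q = 3.61


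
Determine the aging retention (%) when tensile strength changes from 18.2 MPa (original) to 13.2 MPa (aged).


Retention = aged / original * 100
= 13.2 / 18.2 * 100
= 72.5%

72.5%


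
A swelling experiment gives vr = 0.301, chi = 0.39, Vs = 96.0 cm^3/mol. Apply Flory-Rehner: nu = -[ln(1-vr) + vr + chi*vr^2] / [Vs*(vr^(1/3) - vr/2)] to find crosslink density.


ln(1 - vr) = ln(1 - 0.301) = -0.3581
Numerator = -((-0.3581) + 0.301 + 0.39 * 0.301^2) = 0.0218
Denominator = 96.0 * (0.301^(1/3) - 0.301/2) = 49.8889
nu = 0.0218 / 49.8889 = 4.3637e-04 mol/cm^3

4.3637e-04 mol/cm^3


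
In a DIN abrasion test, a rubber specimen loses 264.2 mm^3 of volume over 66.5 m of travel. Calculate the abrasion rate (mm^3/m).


Rate = volume_loss / distance
= 264.2 / 66.5
= 3.973 mm^3/m

3.973 mm^3/m


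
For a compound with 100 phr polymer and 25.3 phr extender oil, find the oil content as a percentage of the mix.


Oil % = oil / (100 + oil) * 100
= 25.3 / (100 + 25.3) * 100
= 25.3 / 125.3 * 100
= 20.19%

20.19%


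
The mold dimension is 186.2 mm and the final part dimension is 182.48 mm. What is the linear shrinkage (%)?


Shrinkage = (mold - part) / mold * 100
= (186.2 - 182.48) / 186.2 * 100
= 3.72 / 186.2 * 100
= 2.0%

2.0%


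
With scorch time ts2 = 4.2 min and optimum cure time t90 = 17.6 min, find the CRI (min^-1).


CRI = 100 / (t90 - ts2)
= 100 / (17.6 - 4.2)
= 100 / 13.4
= 7.46 min^-1

7.46 min^-1


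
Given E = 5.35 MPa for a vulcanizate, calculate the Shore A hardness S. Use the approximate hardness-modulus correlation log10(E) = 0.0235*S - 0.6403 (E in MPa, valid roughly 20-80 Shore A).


log10(E) = 0.0235*S - 0.6403  =>  S = (log10(E) + 0.6403) / 0.0235
log10(5.35) = 0.728354
S = (0.728354 + 0.6403) / 0.0235 = 1.368654 / 0.0235
S = 58.2

Shore A = 58.2


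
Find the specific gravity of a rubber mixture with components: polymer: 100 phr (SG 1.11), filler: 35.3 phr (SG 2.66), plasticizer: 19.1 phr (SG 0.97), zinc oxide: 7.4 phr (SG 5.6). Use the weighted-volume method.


Sum of weights = 161.8
Volume contributions:
  polymer: 100/1.11 = 90.0901
  filler: 35.3/2.66 = 13.2707
  plasticizer: 19.1/0.97 = 19.6907
  zinc oxide: 7.4/5.6 = 1.3214
Sum of volumes = 124.3729
SG = 161.8 / 124.3729 = 1.301

SG = 1.301


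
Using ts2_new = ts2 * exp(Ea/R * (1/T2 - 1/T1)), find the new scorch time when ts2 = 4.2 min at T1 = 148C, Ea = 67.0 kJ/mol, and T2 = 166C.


Convert temperatures: T1 = 148 + 273.15 = 421.15 K, T2 = 166 + 273.15 = 439.15 K
ts2_new = 4.2 * exp(67000 / 8.314 * (1/439.15 - 1/421.15))
1/T2 - 1/T1 = -9.7325e-05
ts2_new = 1.92 min

1.92 min


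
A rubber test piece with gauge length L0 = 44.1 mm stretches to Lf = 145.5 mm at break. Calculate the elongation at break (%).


Elongation = (Lf - L0) / L0 * 100
= (145.5 - 44.1) / 44.1 * 100
= 101.4 / 44.1 * 100
= 229.9%

229.9%


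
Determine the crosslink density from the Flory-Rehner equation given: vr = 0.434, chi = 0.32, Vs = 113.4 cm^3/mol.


ln(1 - vr) = ln(1 - 0.434) = -0.5692
Numerator = -((-0.5692) + 0.434 + 0.32 * 0.434^2) = 0.0749
Denominator = 113.4 * (0.434^(1/3) - 0.434/2) = 61.2493
nu = 0.0749 / 61.2493 = 0.0012 mol/cm^3

0.0012 mol/cm^3


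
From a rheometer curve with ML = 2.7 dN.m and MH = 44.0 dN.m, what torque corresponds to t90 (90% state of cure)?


M90 = ML + 0.9 * (MH - ML)
M90 = 2.7 + 0.9 * (44.0 - 2.7)
M90 = 2.7 + 0.9 * 41.3
M90 = 39.87 dN.m

39.87 dN.m


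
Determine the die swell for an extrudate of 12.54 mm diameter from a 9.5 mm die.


Die swell ratio = D_extrudate / D_die
= 12.54 / 9.5
= 1.32

Die swell = 1.32


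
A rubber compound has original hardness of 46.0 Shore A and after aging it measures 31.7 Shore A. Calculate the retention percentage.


Retention = aged / original * 100
= 31.7 / 46.0 * 100
= 68.9%

68.9%


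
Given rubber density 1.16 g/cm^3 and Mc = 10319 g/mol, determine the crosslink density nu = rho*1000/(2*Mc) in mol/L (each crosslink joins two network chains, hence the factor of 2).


nu = rho * 1000 / (2 * Mc)
nu = 1.16 * 1000 / (2 * 10319)
nu = 1160.0 / 20638
nu = 0.0562 mol/L

0.0562 mol/L


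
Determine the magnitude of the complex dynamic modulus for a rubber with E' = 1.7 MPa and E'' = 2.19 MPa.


|E*| = sqrt(E'^2 + E''^2)
= sqrt(1.7^2 + 2.19^2)
= sqrt(2.8900 + 4.7961)
= 2.772 MPa

2.772 MPa


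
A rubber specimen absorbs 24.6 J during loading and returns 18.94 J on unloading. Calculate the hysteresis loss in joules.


Hysteresis loss = loading - unloading
= 24.6 - 18.94
= 5.66 J

5.66 J


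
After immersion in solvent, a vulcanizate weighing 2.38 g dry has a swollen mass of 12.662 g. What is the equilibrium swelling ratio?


Q = W_swollen / W_dry
Q = 12.662 / 2.38
Q = 5.32

Q = 5.32


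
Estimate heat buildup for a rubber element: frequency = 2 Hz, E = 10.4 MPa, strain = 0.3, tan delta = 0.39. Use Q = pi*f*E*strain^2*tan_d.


Q = pi * f * E * strain^2 * tan_d
= pi * 2 * 10.4 * 0.3^2 * 0.39
= pi * 2 * 10.4 * 0.0900 * 0.39
= 2.2936

Q = 2.2936


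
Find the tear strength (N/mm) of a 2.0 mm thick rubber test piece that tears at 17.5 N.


Tear strength = force / thickness
= 17.5 / 2.0
= 8.75 N/mm

8.75 N/mm


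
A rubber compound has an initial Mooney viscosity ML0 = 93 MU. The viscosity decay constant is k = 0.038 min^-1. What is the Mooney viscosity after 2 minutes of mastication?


ML = ML0 * exp(-k * t)
ML = 93 * exp(-0.038 * 2)
ML = 93 * 0.9268
ML = 86.19 MU

86.19 MU


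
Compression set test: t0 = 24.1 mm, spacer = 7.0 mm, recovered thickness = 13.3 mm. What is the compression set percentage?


CS = (t0 - recovered) / (t0 - ts) * 100
= (24.1 - 13.3) / (24.1 - 7.0) * 100
= 10.8 / 17.1 * 100
= 63.2%

63.2%


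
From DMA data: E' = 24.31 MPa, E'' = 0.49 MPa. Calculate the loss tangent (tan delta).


tan delta = E'' / E'
= 0.49 / 24.31
= 0.0202

tan delta = 0.0202


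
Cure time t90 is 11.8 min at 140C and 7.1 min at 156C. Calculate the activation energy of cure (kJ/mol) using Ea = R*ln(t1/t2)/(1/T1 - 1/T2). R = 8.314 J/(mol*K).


T1 = 413.15 K, T2 = 429.15 K
1/T1 - 1/T2 = 9.0241e-05
ln(t1/t2) = ln(11.8/7.1) = 0.5080
Ea = 8.314 * 0.5080 / 9.0241e-05 = 46803.1068 J/mol
Ea = 46.8 kJ/mol

46.8 kJ/mol


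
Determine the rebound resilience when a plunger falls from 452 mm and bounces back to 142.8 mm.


Resilience = h_rebound / h_drop * 100
= 142.8 / 452 * 100
= 31.6%

31.6%


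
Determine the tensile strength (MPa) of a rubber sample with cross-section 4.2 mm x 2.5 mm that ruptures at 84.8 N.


Area = width * thickness = 4.2 * 2.5 = 10.5 mm^2
TS = force / area = 84.8 / 10.5 = 8.08 MPa

8.08 MPa


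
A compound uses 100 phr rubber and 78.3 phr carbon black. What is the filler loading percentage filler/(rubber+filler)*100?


Filler % = filler / (rubber + filler) * 100
= 78.3 / (100 + 78.3) * 100
= 78.3 / 178.3 * 100
= 43.91%

43.91%


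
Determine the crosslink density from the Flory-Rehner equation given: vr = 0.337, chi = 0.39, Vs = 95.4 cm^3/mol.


ln(1 - vr) = ln(1 - 0.337) = -0.4110
Numerator = -((-0.4110) + 0.337 + 0.39 * 0.337^2) = 0.0297
Denominator = 95.4 * (0.337^(1/3) - 0.337/2) = 50.3134
nu = 0.0297 / 50.3134 = 5.9007e-04 mol/cm^3

5.9007e-04 mol/cm^3


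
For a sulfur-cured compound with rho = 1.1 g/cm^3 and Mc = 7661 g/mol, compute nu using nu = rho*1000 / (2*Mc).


nu = rho * 1000 / (2 * Mc)
nu = 1.1 * 1000 / (2 * 7661)
nu = 1100.0 / 15322
nu = 0.0718 mol/L

0.0718 mol/L


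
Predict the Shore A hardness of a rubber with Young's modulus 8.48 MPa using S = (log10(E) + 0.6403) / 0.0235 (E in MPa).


log10(E) = 0.0235*S - 0.6403  =>  S = (log10(E) + 0.6403) / 0.0235
log10(8.48) = 0.928396
S = (0.928396 + 0.6403) / 0.0235 = 1.568696 / 0.0235
S = 66.8

Shore A = 66.8


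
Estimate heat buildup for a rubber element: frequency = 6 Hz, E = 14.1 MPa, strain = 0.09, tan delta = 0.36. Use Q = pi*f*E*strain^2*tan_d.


Q = pi * f * E * strain^2 * tan_d
= pi * 6 * 14.1 * 0.09^2 * 0.36
= pi * 6 * 14.1 * 0.0081 * 0.36
= 0.7750

Q = 0.7750


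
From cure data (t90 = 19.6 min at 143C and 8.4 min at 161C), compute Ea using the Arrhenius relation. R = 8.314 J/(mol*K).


T1 = 416.15 K, T2 = 434.15 K
1/T1 - 1/T2 = 9.9628e-05
ln(t1/t2) = ln(19.6/8.4) = 0.8473
Ea = 8.314 * 0.8473 / 9.9628e-05 = 70707.1495 J/mol
Ea = 70.71 kJ/mol

70.71 kJ/mol


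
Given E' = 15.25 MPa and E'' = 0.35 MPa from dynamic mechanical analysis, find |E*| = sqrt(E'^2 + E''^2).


|E*| = sqrt(E'^2 + E''^2)
= sqrt(15.25^2 + 0.35^2)
= sqrt(232.5625 + 0.1225)
= 15.254 MPa

15.254 MPa


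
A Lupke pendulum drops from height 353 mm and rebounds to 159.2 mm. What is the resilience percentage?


Resilience = h_rebound / h_drop * 100
= 159.2 / 353 * 100
= 45.1%

45.1%


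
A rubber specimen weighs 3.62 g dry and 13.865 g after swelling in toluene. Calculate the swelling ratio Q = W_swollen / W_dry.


Q = W_swollen / W_dry
Q = 13.865 / 3.62
Q = 3.83

Q = 3.83


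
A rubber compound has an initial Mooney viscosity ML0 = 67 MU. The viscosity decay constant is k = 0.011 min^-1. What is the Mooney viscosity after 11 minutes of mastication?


ML = ML0 * exp(-k * t)
ML = 67 * exp(-0.011 * 11)
ML = 67 * 0.8860
ML = 59.36 MU

59.36 MU


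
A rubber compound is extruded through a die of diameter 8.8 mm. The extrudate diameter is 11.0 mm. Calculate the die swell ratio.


Die swell ratio = D_extrudate / D_die
= 11.0 / 8.8
= 1.25

Die swell = 1.25


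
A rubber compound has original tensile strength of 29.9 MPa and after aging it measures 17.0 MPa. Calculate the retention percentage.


Retention = aged / original * 100
= 17.0 / 29.9 * 100
= 56.9%

56.9%


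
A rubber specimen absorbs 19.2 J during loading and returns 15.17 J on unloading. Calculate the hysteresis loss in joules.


Hysteresis loss = loading - unloading
= 19.2 - 15.17
= 4.03 J

4.03 J


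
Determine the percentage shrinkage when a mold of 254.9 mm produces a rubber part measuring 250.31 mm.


Shrinkage = (mold - part) / mold * 100
= (254.9 - 250.31) / 254.9 * 100
= 4.59 / 254.9 * 100
= 1.8%

1.8%


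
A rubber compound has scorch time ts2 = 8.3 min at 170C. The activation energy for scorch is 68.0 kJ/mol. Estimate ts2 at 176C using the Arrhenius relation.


Convert temperatures: T1 = 170 + 273.15 = 443.15 K, T2 = 176 + 273.15 = 449.15 K
ts2_new = 8.3 * exp(68000 / 8.314 * (1/449.15 - 1/443.15))
1/T2 - 1/T1 = -3.0145e-05
ts2_new = 6.49 min

6.49 min


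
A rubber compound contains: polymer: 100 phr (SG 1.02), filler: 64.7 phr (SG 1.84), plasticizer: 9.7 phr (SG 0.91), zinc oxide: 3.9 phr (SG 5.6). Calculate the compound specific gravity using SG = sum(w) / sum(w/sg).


Sum of weights = 178.3
Volume contributions:
  polymer: 100/1.02 = 98.0392
  filler: 64.7/1.84 = 35.1630
  plasticizer: 9.7/0.91 = 10.6593
  zinc oxide: 3.9/5.6 = 0.6964
Sum of volumes = 144.5580
SG = 178.3 / 144.5580 = 1.233

SG = 1.233


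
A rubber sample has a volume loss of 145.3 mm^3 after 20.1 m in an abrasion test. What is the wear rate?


Rate = volume_loss / distance
= 145.3 / 20.1
= 7.229 mm^3/m

7.229 mm^3/m


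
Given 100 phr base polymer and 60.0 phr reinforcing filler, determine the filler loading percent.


Filler % = filler / (rubber + filler) * 100
= 60.0 / (100 + 60.0) * 100
= 60.0 / 160.0 * 100
= 37.5%

37.5%


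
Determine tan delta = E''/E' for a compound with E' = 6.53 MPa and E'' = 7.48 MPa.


tan delta = E'' / E'
= 7.48 / 6.53
= 1.1455

tan delta = 1.1455


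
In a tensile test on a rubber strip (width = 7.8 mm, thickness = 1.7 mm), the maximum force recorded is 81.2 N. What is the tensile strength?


Area = width * thickness = 7.8 * 1.7 = 13.26 mm^2
TS = force / area = 81.2 / 13.26 = 6.12 MPa

6.12 MPa


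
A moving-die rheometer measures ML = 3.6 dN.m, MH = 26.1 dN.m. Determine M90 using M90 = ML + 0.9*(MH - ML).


M90 = ML + 0.9 * (MH - ML)
M90 = 3.6 + 0.9 * (26.1 - 3.6)
M90 = 3.6 + 0.9 * 22.5
M90 = 23.85 dN.m

23.85 dN.m


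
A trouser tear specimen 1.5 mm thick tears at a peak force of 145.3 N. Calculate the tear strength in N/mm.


Tear strength = force / thickness
= 145.3 / 1.5
= 96.87 N/mm

96.87 N/mm


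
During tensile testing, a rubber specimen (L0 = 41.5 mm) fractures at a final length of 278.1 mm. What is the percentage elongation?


Elongation = (Lf - L0) / L0 * 100
= (278.1 - 41.5) / 41.5 * 100
= 236.6 / 41.5 * 100
= 570.1%

570.1%


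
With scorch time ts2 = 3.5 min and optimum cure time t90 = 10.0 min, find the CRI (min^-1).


CRI = 100 / (t90 - ts2)
= 100 / (10.0 - 3.5)
= 100 / 6.5
= 15.38 min^-1

15.38 min^-1


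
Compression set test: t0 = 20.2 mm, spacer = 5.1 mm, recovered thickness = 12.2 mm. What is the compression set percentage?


CS = (t0 - recovered) / (t0 - ts) * 100
= (20.2 - 12.2) / (20.2 - 5.1) * 100
= 8.0 / 15.1 * 100
= 53.0%

53.0%


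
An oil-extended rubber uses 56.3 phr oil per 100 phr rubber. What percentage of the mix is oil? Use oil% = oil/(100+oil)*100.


Oil % = oil / (100 + oil) * 100
= 56.3 / (100 + 56.3) * 100
= 56.3 / 156.3 * 100
= 36.02%

36.02%


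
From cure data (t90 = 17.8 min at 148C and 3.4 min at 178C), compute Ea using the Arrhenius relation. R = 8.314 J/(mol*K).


T1 = 421.15 K, T2 = 451.15 K
1/T1 - 1/T2 = 1.5789e-04
ln(t1/t2) = ln(17.8/3.4) = 1.6554
Ea = 8.314 * 1.6554 / 1.5789e-04 = 87167.6873 J/mol
Ea = 87.17 kJ/mol

87.17 kJ/mol


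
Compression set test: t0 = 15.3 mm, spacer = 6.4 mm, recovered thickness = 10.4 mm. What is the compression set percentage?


CS = (t0 - recovered) / (t0 - ts) * 100
= (15.3 - 10.4) / (15.3 - 6.4) * 100
= 4.9 / 8.9 * 100
= 55.1%

55.1%


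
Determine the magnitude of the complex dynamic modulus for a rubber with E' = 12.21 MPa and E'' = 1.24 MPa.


|E*| = sqrt(E'^2 + E''^2)
= sqrt(12.21^2 + 1.24^2)
= sqrt(149.0841 + 1.5376)
= 12.273 MPa

12.273 MPa


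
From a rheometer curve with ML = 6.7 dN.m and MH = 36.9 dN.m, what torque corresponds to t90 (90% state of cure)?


M90 = ML + 0.9 * (MH - ML)
M90 = 6.7 + 0.9 * (36.9 - 6.7)
M90 = 6.7 + 0.9 * 30.2
M90 = 33.88 dN.m

33.88 dN.m


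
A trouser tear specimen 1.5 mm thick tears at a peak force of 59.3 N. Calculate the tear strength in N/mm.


Tear strength = force / thickness
= 59.3 / 1.5
= 39.53 N/mm

39.53 N/mm


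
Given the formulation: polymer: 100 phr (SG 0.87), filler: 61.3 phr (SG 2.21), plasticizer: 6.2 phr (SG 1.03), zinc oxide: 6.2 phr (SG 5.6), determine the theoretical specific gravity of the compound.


Sum of weights = 173.7
Volume contributions:
  polymer: 100/0.87 = 114.9425
  filler: 61.3/2.21 = 27.7376
  plasticizer: 6.2/1.03 = 6.0194
  zinc oxide: 6.2/5.6 = 1.1071
Sum of volumes = 149.8066
SG = 173.7 / 149.8066 = 1.159

SG = 1.159


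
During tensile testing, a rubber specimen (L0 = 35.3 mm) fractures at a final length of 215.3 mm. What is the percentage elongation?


Elongation = (Lf - L0) / L0 * 100
= (215.3 - 35.3) / 35.3 * 100
= 180.0 / 35.3 * 100
= 509.9%

509.9%


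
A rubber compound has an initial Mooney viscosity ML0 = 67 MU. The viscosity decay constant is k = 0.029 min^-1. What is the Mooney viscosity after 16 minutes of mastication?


ML = ML0 * exp(-k * t)
ML = 67 * exp(-0.029 * 16)
ML = 67 * 0.6288
ML = 42.13 MU

42.13 MU


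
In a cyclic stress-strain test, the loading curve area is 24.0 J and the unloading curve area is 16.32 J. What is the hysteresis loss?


Hysteresis loss = loading - unloading
= 24.0 - 16.32
= 7.68 J

7.68 J


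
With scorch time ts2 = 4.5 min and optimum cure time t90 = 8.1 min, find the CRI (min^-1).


CRI = 100 / (t90 - ts2)
= 100 / (8.1 - 4.5)
= 100 / 3.6
= 27.78 min^-1

27.78 min^-1


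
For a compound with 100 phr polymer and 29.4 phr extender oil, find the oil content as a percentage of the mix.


Oil % = oil / (100 + oil) * 100
= 29.4 / (100 + 29.4) * 100
= 29.4 / 129.4 * 100
= 22.72%

22.72%


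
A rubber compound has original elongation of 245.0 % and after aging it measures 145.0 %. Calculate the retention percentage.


Retention = aged / original * 100
= 145.0 / 245.0 * 100
= 59.2%

59.2%


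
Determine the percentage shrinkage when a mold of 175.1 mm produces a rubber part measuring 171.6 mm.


Shrinkage = (mold - part) / mold * 100
= (175.1 - 171.6) / 175.1 * 100
= 3.5 / 175.1 * 100
= 2.0%

2.0%


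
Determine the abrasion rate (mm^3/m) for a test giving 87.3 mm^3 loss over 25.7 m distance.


Rate = volume_loss / distance
= 87.3 / 25.7
= 3.397 mm^3/m

3.397 mm^3/m


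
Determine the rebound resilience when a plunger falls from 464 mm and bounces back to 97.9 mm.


Resilience = h_rebound / h_drop * 100
= 97.9 / 464 * 100
= 21.1%

21.1%


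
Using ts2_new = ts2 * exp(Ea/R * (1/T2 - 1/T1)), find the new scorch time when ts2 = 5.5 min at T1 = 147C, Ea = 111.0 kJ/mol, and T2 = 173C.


Convert temperatures: T1 = 147 + 273.15 = 420.15 K, T2 = 173 + 273.15 = 446.15 K
ts2_new = 5.5 * exp(111000 / 8.314 * (1/446.15 - 1/420.15))
1/T2 - 1/T1 = -1.3870e-04
ts2_new = 0.86 min

0.86 min


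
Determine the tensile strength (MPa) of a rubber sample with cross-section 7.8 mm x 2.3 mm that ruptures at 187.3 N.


Area = width * thickness = 7.8 * 2.3 = 17.94 mm^2
TS = force / area = 187.3 / 17.94 = 10.44 MPa

10.44 MPa


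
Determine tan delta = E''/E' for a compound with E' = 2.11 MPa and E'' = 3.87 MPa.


tan delta = E'' / E'
= 3.87 / 2.11
= 1.8341

tan delta = 1.8341


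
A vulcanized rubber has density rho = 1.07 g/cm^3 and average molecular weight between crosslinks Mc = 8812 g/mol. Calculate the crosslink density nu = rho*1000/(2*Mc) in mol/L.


nu = rho * 1000 / (2 * Mc)
nu = 1.07 * 1000 / (2 * 8812)
nu = 1070.0 / 17624
nu = 0.0607 mol/L

0.0607 mol/L


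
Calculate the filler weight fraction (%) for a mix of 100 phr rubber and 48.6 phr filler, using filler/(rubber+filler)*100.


Filler % = filler / (rubber + filler) * 100
= 48.6 / (100 + 48.6) * 100
= 48.6 / 148.6 * 100
= 32.71%

32.71%


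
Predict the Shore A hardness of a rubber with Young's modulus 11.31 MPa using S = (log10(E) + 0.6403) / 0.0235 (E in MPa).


log10(E) = 0.0235*S - 0.6403  =>  S = (log10(E) + 0.6403) / 0.0235
log10(11.31) = 1.053463
S = (1.053463 + 0.6403) / 0.0235 = 1.693763 / 0.0235
S = 72.1

Shore A = 72.1


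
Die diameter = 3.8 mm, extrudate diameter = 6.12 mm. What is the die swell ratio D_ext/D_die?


Die swell ratio = D_extrudate / D_die
= 6.12 / 3.8
= 1.611

Die swell = 1.611


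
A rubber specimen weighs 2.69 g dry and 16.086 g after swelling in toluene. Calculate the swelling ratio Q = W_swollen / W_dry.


Q = W_swollen / W_dry
Q = 16.086 / 2.69
Q = 5.98

Q = 5.98


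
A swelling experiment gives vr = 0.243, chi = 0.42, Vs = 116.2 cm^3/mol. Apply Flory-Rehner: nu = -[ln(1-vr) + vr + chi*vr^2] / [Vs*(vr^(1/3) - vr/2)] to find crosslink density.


ln(1 - vr) = ln(1 - 0.243) = -0.2784
Numerator = -((-0.2784) + 0.243 + 0.42 * 0.243^2) = 0.0106
Denominator = 116.2 * (0.243^(1/3) - 0.243/2) = 58.3934
nu = 0.0106 / 58.3934 = 1.8138e-04 mol/cm^3

1.8138e-04 mol/cm^3


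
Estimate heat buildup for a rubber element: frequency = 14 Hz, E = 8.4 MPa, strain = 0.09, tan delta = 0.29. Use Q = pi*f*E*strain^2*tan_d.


Q = pi * f * E * strain^2 * tan_d
= pi * 14 * 8.4 * 0.09^2 * 0.29
= pi * 14 * 8.4 * 0.0081 * 0.29
= 0.8678

Q = 0.8678


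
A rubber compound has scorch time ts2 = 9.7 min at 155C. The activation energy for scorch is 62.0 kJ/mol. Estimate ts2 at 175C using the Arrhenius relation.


Convert temperatures: T1 = 155 + 273.15 = 428.15 K, T2 = 175 + 273.15 = 448.15 K
ts2_new = 9.7 * exp(62000 / 8.314 * (1/448.15 - 1/428.15))
1/T2 - 1/T1 = -1.0423e-04
ts2_new = 4.46 min

4.46 min


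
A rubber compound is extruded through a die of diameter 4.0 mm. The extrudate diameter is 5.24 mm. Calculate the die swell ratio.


Die swell ratio = D_extrudate / D_die
= 5.24 / 4.0
= 1.31

Die swell = 1.31


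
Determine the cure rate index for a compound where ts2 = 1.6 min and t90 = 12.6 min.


CRI = 100 / (t90 - ts2)
= 100 / (12.6 - 1.6)
= 100 / 11.0
= 9.09 min^-1

9.09 min^-1


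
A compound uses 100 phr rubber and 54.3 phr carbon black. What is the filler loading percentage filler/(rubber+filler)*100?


Filler % = filler / (rubber + filler) * 100
= 54.3 / (100 + 54.3) * 100
= 54.3 / 154.3 * 100
= 35.19%

35.19%


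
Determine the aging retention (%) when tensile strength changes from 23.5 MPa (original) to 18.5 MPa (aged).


Retention = aged / original * 100
= 18.5 / 23.5 * 100
= 78.7%

78.7%


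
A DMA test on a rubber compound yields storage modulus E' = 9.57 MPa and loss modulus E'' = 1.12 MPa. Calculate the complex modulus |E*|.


|E*| = sqrt(E'^2 + E''^2)
= sqrt(9.57^2 + 1.12^2)
= sqrt(91.5849 + 1.2544)
= 9.635 MPa

9.635 MPa


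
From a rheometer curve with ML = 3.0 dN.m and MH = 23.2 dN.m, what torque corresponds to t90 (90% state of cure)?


M90 = ML + 0.9 * (MH - ML)
M90 = 3.0 + 0.9 * (23.2 - 3.0)
M90 = 3.0 + 0.9 * 20.2
M90 = 21.18 dN.m

21.18 dN.m


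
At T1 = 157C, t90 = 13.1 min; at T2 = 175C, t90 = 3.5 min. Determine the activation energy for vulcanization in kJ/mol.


T1 = 430.15 K, T2 = 448.15 K
1/T1 - 1/T2 = 9.3375e-05
ln(t1/t2) = ln(13.1/3.5) = 1.3198
Ea = 8.314 * 1.3198 / 9.3375e-05 = 117518.2125 J/mol
Ea = 117.52 kJ/mol

117.52 kJ/mol
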